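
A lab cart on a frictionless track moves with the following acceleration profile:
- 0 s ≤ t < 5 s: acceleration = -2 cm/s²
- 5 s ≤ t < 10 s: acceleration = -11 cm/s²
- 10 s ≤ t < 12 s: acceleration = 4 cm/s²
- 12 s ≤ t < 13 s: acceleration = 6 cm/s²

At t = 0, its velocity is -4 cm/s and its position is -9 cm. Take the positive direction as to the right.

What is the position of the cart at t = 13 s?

-449.5 cm

On each constant-a segment, Δv = aΔt and Δx = v₀Δt + ½aΔt²; chain segment to segment.
0–5 s: v starts -4 cm/s; Δx = -4·5 + ½·-2·5² = -45 cm; v ends -14 cm/s.
5–10 s: v starts -14 cm/s; Δx = -14·5 + ½·-11·5² = -207.5 cm; v ends -69 cm/s.
10–12 s: v starts -69 cm/s; Δx = -69·2 + ½·4·2² = -130 cm; v ends -61 cm/s.
12–13 s: v starts -61 cm/s; Δx = -61·1 + ½·6·1² = -58 cm; v ends -55 cm/s.
x(13) = -9 + Σ Δx = -449.5 cm.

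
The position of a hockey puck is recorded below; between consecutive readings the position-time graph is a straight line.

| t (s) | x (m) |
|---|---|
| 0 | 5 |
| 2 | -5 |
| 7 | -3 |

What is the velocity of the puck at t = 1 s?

Velocity is the slope of the x-t graph on 0–2 s: (-5 − 5)/(2 − 0) = -5 m/s.

-5 m/s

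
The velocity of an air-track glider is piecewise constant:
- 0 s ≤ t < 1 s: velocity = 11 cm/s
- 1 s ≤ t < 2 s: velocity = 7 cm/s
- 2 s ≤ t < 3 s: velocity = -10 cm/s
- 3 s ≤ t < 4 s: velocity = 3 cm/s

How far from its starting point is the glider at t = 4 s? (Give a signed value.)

11 cm

Displacement is the signed area under the v-t curve.
0–1 s: 11 × 1 = 11 cm
1–2 s: 7 × 1 = 7 cm
2–3 s: -10 × 1 = -10 cm
3–4 s: 3 × 1 = 3 cm
Net displacement = 11 cm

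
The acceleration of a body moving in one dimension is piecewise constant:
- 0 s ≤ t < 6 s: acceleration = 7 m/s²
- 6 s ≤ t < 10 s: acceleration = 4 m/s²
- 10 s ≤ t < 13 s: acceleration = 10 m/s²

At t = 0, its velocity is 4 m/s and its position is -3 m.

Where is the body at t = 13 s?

594 m

On each constant-a segment, Δv = aΔt and Δx = v₀Δt + ½aΔt²; chain segment to segment.
0–6 s: v starts 4 m/s; Δx = 4·6 + ½·7·6² = 150 m; v ends 46 m/s.
6–10 s: v starts 46 m/s; Δx = 46·4 + ½·4·4² = 216 m; v ends 62 m/s.
10–13 s: v starts 62 m/s; Δx = 62·3 + ½·10·3² = 231 m; v ends 92 m/s.
x(13) = -3 + Σ Δx = 594 m.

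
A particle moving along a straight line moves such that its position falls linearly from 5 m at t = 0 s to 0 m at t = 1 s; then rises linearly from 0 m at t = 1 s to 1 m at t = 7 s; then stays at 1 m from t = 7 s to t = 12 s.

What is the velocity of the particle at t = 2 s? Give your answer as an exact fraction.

Velocity is the slope of the x-t graph on 1–7 s: (1 − 0)/(7 − 1) = 1/6 m/s.

1/6 m/s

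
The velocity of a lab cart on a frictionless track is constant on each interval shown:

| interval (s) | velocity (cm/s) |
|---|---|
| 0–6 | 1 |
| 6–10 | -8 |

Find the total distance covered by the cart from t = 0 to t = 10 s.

Distance (not displacement) is the total path length: add the absolute areas under v-t.
0–6 s: |1| × 6 = 6 cm
6–10 s: |-8| × 4 = 32 cm
Total distance = 38 cm

38 cm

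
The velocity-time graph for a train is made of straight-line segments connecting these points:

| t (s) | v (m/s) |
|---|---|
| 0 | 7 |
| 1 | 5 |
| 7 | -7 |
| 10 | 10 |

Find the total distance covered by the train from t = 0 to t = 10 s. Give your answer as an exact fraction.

Distance (not displacement) is the total path length: add the absolute areas under v-t.
0–1 s: |½(7 + 5)(1)| = 6 m
1–7 s: v = 0 at t = 3.5 s; triangle areas 6.25 + 12.25 = 18.5 m
7–10 s: v = 0 at t = 140/17 s; triangle areas 147/34 + 150/17 = 447/34 m
Total distance = 640/17 m

640/17 m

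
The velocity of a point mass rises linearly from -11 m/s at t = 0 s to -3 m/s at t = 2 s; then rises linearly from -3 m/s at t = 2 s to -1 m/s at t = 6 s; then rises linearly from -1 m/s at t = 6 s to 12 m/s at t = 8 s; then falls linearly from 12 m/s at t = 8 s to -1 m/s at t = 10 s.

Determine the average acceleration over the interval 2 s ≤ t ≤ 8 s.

2.5 m/s²

Average acceleration = Δv/Δt = (12 − -3)/(8 − 2) = 2.5 m/s².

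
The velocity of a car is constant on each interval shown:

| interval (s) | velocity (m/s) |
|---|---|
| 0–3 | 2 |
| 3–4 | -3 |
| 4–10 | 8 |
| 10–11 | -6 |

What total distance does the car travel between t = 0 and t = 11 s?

63 m

Total distance travelled is ∫|v| dt — sum the magnitudes of each area piece.
0–3 s: |2| × 3 = 6 m
3–4 s: |-3| × 1 = 3 m
4–10 s: |8| × 6 = 48 m
10–11 s: |-6| × 1 = 6 m
Total distance = 63 m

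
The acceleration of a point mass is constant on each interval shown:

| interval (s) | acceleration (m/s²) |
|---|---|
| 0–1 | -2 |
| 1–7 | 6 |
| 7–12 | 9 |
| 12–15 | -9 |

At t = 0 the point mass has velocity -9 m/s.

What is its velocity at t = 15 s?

43 m/s

Δv equals the area under the a-t graph; then v = v₀ + Δv.
0–1 s: -2 × 1 = -2 m/s
1–7 s: 6 × 6 = 36 m/s
7–12 s: 9 × 5 = 45 m/s
12–15 s: -9 × 3 = -27 m/s
Δv = 52 m/s, so v(15) = -9 + (52) = 43 m/s.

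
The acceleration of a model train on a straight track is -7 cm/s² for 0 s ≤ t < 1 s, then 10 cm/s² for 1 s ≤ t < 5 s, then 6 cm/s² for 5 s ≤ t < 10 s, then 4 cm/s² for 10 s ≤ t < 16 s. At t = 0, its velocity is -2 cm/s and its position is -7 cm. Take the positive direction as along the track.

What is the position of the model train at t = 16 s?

699.5 cm

On each constant-a segment, Δv = aΔt and Δx = v₀Δt + ½aΔt²; chain segment to segment.
0–1 s: v starts -2 cm/s; Δx = -2·1 + ½·-7·1² = -5.5 cm; v ends -9 cm/s.
1–5 s: v starts -9 cm/s; Δx = -9·4 + ½·10·4² = 44 cm; v ends 31 cm/s.
5–10 s: v starts 31 cm/s; Δx = 31·5 + ½·6·5² = 230 cm; v ends 61 cm/s.
10–16 s: v starts 61 cm/s; Δx = 61·6 + ½·4·6² = 438 cm; v ends 85 cm/s.
x(16) = -7 + Σ Δx = 699.5 cm.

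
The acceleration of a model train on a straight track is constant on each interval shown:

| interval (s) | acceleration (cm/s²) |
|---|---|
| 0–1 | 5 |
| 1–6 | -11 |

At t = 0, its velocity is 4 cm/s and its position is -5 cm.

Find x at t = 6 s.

On each constant-a segment, Δv = aΔt and Δx = v₀Δt + ½aΔt²; chain segment to segment.
0–1 s: v starts 4 cm/s; Δx = 4·1 + ½·5·1² = 6.5 cm; v ends 9 cm/s.
1–6 s: v starts 9 cm/s; Δx = 9·5 + ½·-11·5² = -92.5 cm; v ends -46 cm/s.
x(6) = -5 + Σ Δx = -91 cm.

-91 cm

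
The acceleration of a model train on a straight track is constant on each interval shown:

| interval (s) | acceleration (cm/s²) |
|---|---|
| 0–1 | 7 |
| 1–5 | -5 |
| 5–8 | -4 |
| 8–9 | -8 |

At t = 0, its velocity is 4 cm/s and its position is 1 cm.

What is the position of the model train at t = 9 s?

-57.5 cm

On each constant-a segment, Δv = aΔt and Δx = v₀Δt + ½aΔt²; chain segment to segment.
0–1 s: v starts 4 cm/s; Δx = 4·1 + ½·7·1² = 7.5 cm; v ends 11 cm/s.
1–5 s: v starts 11 cm/s; Δx = 11·4 + ½·-5·4² = 4 cm; v ends -9 cm/s.
5–8 s: v starts -9 cm/s; Δx = -9·3 + ½·-4·3² = -45 cm; v ends -21 cm/s.
8–9 s: v starts -21 cm/s; Δx = -21·1 + ½·-8·1² = -25 cm; v ends -29 cm/s.
x(9) = 1 + Σ Δx = -57.5 cm.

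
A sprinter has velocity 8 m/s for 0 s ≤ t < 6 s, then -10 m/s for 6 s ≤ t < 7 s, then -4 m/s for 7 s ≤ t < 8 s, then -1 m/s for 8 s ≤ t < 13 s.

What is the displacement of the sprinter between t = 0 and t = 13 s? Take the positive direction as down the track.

29 m

Displacement is the signed area under the v-t curve.
0–6 s: 8 × 6 = 48 m
6–7 s: -10 × 1 = -10 m
7–8 s: -4 × 1 = -4 m
8–13 s: -1 × 5 = -5 m
Net displacement = 29 m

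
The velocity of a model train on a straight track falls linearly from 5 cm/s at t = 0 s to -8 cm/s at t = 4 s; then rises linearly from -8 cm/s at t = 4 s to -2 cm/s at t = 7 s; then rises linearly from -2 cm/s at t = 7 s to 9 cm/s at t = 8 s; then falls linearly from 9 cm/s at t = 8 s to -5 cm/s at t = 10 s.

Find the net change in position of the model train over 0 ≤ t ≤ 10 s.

Net displacement equals the area under the velocity-time graph (areas below the axis count negative).
0–4 s: ½(5 + -8)(4) = -6 cm
4–7 s: ½(-8 + -2)(3) = -15 cm
7–8 s: ½(-2 + 9)(1) = 3.5 cm
8–10 s: ½(9 + -5)(2) = 4 cm
Net displacement = -13.5 cm

-13.5 cm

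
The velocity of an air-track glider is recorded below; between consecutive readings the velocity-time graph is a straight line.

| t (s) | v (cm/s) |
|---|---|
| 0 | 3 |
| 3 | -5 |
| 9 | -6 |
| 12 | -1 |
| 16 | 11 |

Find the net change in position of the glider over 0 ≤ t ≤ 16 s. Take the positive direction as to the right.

Net displacement equals the area under the velocity-time graph (areas below the axis count negative).
0–3 s: ½(3 + -5)(3) = -3 cm
3–9 s: ½(-5 + -6)(6) = -33 cm
9–12 s: ½(-6 + -1)(3) = -10.5 cm
12–16 s: ½(-1 + 11)(4) = 20 cm
Net displacement = -26.5 cm

-26.5 cm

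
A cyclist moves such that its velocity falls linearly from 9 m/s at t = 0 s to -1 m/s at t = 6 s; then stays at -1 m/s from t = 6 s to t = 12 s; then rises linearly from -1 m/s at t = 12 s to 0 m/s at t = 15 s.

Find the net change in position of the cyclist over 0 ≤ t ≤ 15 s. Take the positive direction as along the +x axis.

16.5 m

Net displacement equals the area under the velocity-time graph (areas below the axis count negative).
0–6 s: ½(9 + -1)(6) = 24 m
6–12 s: -1 × 6 = -6 m
12–15 s: ½(-1 + 0)(3) = -1.5 m
Net displacement = 16.5 m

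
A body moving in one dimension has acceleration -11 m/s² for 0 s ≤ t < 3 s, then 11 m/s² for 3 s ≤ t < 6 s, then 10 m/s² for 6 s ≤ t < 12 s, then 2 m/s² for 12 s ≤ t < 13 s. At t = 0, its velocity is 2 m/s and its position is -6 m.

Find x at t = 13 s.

On each constant-a segment, Δv = aΔt and Δx = v₀Δt + ½aΔt²; chain segment to segment.
0–3 s: v starts 2 m/s; Δx = 2·3 + ½·-11·3² = -43.5 m; v ends -31 m/s.
3–6 s: v starts -31 m/s; Δx = -31·3 + ½·11·3² = -43.5 m; v ends 2 m/s.
6–12 s: v starts 2 m/s; Δx = 2·6 + ½·10·6² = 192 m; v ends 62 m/s.
12–13 s: v starts 62 m/s; Δx = 62·1 + ½·2·1² = 63 m; v ends 64 m/s.
x(13) = -6 + Σ Δx = 162 m.

162 m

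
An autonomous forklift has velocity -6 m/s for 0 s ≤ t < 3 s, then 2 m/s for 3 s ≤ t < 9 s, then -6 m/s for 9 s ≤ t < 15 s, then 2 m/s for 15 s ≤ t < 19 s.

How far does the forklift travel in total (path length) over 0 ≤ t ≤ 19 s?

74 m

Total distance travelled is ∫|v| dt — sum the magnitudes of each area piece.
0–3 s: |-6| × 3 = 18 m
3–9 s: |2| × 6 = 12 m
9–15 s: |-6| × 6 = 36 m
15–19 s: |2| × 4 = 8 m
Total distance = 74 m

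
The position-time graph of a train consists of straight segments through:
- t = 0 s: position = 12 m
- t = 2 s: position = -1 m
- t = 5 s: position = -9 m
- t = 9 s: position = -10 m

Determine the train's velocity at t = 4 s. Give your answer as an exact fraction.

-8/3 m/s

Velocity is the slope of the x-t graph on 2–5 s: (-9 − -1)/(5 − 2) = -8/3 m/s.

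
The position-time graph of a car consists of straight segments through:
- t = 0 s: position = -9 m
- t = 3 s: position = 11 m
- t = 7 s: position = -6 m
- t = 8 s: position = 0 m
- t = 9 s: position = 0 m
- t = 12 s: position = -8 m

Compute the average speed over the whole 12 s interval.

Average speed = (total path length)/(elapsed time); on a piecewise-linear x-t graph the path length is Σ|Δx|.
0–3 s: |Δx| = |11 − -9| = 20 m
3–7 s: |Δx| = |-6 − 11| = 17 m
7–8 s: |Δx| = |0 − -6| = 6 m
8–9 s: |Δx| = |0 − 0| = 0 m
9–12 s: |Δx| = |-8 − 0| = 8 m
Total path = 51 m; average speed = 51/12 = 4.25 m/s.

4.25 m/s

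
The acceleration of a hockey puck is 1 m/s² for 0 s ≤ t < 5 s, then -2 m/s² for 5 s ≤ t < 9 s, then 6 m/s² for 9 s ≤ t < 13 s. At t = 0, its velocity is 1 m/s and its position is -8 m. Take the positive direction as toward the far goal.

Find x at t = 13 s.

On each constant-a segment, Δv = aΔt and Δx = v₀Δt + ½aΔt²; chain segment to segment.
0–5 s: v starts 1 m/s; Δx = 1·5 + ½·1·5² = 17.5 m; v ends 6 m/s.
5–9 s: v starts 6 m/s; Δx = 6·4 + ½·-2·4² = 8 m; v ends -2 m/s.
9–13 s: v starts -2 m/s; Δx = -2·4 + ½·6·4² = 40 m; v ends 22 m/s.
x(13) = -8 + Σ Δx = 57.5 m.

57.5 m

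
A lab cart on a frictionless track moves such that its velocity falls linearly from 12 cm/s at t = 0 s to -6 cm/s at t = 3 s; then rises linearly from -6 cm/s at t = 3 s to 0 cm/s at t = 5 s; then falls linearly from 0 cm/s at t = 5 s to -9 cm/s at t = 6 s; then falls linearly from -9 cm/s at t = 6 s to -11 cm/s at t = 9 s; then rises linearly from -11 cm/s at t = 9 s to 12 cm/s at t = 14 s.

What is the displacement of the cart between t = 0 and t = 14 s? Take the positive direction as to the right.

Displacement is the signed area under the v-t curve.
0–3 s: ½(12 + -6)(3) = 9 cm
3–5 s: ½(-6 + 0)(2) = -6 cm
5–6 s: ½(0 + -9)(1) = -4.5 cm
6–9 s: ½(-9 + -11)(3) = -30 cm
9–14 s: ½(-11 + 12)(5) = 2.5 cm
Net displacement = -29 cm

-29 cm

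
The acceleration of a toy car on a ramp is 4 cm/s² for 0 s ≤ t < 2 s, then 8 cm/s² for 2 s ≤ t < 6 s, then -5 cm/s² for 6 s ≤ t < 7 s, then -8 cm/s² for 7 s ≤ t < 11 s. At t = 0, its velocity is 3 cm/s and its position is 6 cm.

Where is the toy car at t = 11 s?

On each constant-a segment, Δv = aΔt and Δx = v₀Δt + ½aΔt²; chain segment to segment.
0–2 s: v starts 3 cm/s; Δx = 3·2 + ½·4·2² = 14 cm; v ends 11 cm/s.
2–6 s: v starts 11 cm/s; Δx = 11·4 + ½·8·4² = 108 cm; v ends 43 cm/s.
6–7 s: v starts 43 cm/s; Δx = 43·1 + ½·-5·1² = 40.5 cm; v ends 38 cm/s.
7–11 s: v starts 38 cm/s; Δx = 38·4 + ½·-8·4² = 88 cm; v ends 6 cm/s.
x(11) = 6 + Σ Δx = 256.5 cm.

256.5 cm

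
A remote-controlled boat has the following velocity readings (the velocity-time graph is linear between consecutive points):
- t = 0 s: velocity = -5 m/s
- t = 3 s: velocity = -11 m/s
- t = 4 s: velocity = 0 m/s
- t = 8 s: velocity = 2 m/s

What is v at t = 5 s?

On 4–8 s the graph is linear from 0 to 2 m/s: v(5) = 0 + (2 − 0)·(5 − 4)/(8 − 4) = 0.5 m/s.

0.5 m/s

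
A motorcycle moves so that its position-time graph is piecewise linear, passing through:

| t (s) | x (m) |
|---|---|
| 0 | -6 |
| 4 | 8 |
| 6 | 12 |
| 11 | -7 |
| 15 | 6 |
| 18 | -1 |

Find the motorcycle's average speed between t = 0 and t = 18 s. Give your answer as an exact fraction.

19/6 m/s

Average speed = (total path length)/(elapsed time); on a piecewise-linear x-t graph the path length is Σ|Δx|.
0–4 s: |Δx| = |8 − -6| = 14 m
4–6 s: |Δx| = |12 − 8| = 4 m
6–11 s: |Δx| = |-7 − 12| = 19 m
11–15 s: |Δx| = |6 − -7| = 13 m
15–18 s: |Δx| = |-1 − 6| = 7 m
Total path = 57 m; average speed = 57/18 = 19/6 m/s.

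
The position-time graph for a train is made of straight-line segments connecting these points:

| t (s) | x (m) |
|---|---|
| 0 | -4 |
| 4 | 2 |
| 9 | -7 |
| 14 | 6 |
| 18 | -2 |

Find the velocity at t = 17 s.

-2 m/s

Velocity is the slope of the x-t graph on 14–18 s: (-2 − 6)/(18 − 14) = -2 m/s.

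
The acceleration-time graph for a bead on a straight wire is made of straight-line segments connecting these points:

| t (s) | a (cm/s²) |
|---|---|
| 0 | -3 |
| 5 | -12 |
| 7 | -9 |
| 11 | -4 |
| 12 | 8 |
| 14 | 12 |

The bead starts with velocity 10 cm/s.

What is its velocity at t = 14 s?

-52.5 cm/s

Δv equals the area under the a-t graph; then v = v₀ + Δv.
0–5 s: ½(-3 + -12)(5) = -37.5 cm/s
5–7 s: ½(-12 + -9)(2) = -21 cm/s
7–11 s: ½(-9 + -4)(4) = -26 cm/s
11–12 s: ½(-4 + 8)(1) = 2 cm/s
12–14 s: ½(8 + 12)(2) = 20 cm/s
Δv = -62.5 cm/s, so v(14) = 10 + (-62.5) = -52.5 cm/s.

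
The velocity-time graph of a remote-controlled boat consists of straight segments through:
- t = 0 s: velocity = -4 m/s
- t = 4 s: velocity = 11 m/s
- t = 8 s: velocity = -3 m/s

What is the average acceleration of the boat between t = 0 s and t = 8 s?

0.125 m/s²

Average acceleration = Δv/Δt = (-3 − -4)/(8 − 0) = 0.125 m/s².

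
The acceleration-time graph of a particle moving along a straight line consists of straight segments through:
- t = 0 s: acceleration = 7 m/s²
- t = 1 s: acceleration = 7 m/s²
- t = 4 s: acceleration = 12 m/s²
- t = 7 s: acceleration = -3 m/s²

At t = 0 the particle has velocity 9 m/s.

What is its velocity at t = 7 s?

Δv equals the area under the a-t graph; then v = v₀ + Δv.
0–1 s: 7 × 1 = 7 m/s
1–4 s: ½(7 + 12)(3) = 28.5 m/s
4–7 s: ½(12 + -3)(3) = 13.5 m/s
Δv = 49 m/s, so v(7) = 9 + (49) = 58 m/s.

58 m/s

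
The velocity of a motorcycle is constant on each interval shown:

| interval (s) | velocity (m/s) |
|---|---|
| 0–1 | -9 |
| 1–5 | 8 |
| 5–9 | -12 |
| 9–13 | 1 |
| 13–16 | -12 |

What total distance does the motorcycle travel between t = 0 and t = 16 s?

129 m

Total distance travelled is ∫|v| dt — sum the magnitudes of each area piece.
0–1 s: |-9| × 1 = 9 m
1–5 s: |8| × 4 = 32 m
5–9 s: |-12| × 4 = 48 m
9–13 s: |1| × 4 = 4 m
13–16 s: |-12| × 3 = 36 m
Total distance = 129 m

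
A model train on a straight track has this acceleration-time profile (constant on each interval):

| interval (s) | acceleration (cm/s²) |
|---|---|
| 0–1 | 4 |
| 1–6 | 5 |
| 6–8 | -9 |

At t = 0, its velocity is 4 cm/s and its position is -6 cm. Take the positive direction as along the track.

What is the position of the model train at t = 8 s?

150.5 cm

On each constant-a segment, Δv = aΔt and Δx = v₀Δt + ½aΔt²; chain segment to segment.
0–1 s: v starts 4 cm/s; Δx = 4·1 + ½·4·1² = 6 cm; v ends 8 cm/s.
1–6 s: v starts 8 cm/s; Δx = 8·5 + ½·5·5² = 102.5 cm; v ends 33 cm/s.
6–8 s: v starts 33 cm/s; Δx = 33·2 + ½·-9·2² = 48 cm; v ends 15 cm/s.
x(8) = -6 + Σ Δx = 150.5 cm.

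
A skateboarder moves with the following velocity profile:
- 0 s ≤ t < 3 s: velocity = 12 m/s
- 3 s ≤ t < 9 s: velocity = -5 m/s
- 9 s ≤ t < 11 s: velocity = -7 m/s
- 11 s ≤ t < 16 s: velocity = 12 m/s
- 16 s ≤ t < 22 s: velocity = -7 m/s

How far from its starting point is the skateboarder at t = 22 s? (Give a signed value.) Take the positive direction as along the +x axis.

Displacement is the signed area under the v-t curve.
0–3 s: 12 × 3 = 36 m
3–9 s: -5 × 6 = -30 m
9–11 s: -7 × 2 = -14 m
11–16 s: 12 × 5 = 60 m
16–22 s: -7 × 6 = -42 m
Net displacement = 10 m

10 m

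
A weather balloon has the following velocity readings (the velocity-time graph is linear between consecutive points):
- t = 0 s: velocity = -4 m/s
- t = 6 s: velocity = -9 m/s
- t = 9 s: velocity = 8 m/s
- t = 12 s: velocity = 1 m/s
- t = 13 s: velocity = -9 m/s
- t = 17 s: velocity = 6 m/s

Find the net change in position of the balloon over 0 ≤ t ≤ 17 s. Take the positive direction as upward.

-37 m

Net displacement equals the area under the velocity-time graph (areas below the axis count negative).
0–6 s: ½(-4 + -9)(6) = -39 m
6–9 s: ½(-9 + 8)(3) = -1.5 m
9–12 s: ½(8 + 1)(3) = 13.5 m
12–13 s: ½(1 + -9)(1) = -4 m
13–17 s: ½(-9 + 6)(4) = -6 m
Net displacement = -37 m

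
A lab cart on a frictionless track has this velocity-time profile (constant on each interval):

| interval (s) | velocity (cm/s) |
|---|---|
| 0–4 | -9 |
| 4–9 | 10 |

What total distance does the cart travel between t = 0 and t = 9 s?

Distance (not displacement) is the total path length: add the absolute areas under v-t.
0–4 s: |-9| × 4 = 36 cm
4–9 s: |10| × 5 = 50 cm
Total distance = 86 cm

86 cm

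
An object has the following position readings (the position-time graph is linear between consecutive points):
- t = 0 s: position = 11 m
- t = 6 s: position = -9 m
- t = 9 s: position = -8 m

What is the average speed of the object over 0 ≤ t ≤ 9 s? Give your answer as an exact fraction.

7/3 m/s

Average speed = (total path length)/(elapsed time); on a piecewise-linear x-t graph the path length is Σ|Δx|.
0–6 s: |Δx| = |-9 − 11| = 20 m
6–9 s: |Δx| = |-8 − -9| = 1 m
Total path = 21 m; average speed = 21/9 = 7/3 m/s.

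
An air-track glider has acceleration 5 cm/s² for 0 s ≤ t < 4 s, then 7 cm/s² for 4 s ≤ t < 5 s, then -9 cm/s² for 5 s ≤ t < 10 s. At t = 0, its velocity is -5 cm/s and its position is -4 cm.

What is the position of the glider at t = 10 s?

32 cm

On each constant-a segment, Δv = aΔt and Δx = v₀Δt + ½aΔt²; chain segment to segment.
0–4 s: v starts -5 cm/s; Δx = -5·4 + ½·5·4² = 20 cm; v ends 15 cm/s.
4–5 s: v starts 15 cm/s; Δx = 15·1 + ½·7·1² = 18.5 cm; v ends 22 cm/s.
5–10 s: v starts 22 cm/s; Δx = 22·5 + ½·-9·5² = -2.5 cm; v ends -23 cm/s.
x(10) = -4 + Σ Δx = 32 cm.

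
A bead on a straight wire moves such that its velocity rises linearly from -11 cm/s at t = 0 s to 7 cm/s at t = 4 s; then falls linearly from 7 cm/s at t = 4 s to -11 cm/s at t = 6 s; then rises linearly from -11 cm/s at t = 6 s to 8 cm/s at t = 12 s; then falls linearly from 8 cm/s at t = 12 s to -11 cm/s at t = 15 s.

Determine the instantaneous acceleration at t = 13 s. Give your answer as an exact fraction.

Acceleration is the slope of the v-t graph on 12–15 s: (-11 − 8)/(15 − 12) = -19/3 cm/s².

-19/3 cm/s²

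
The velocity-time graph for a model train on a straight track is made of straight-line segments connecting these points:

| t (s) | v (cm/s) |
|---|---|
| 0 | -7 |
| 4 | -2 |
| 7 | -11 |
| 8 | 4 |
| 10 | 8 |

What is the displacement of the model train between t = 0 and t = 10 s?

-29 cm

Displacement is the signed area under the v-t curve.
0–4 s: ½(-7 + -2)(4) = -18 cm
4–7 s: ½(-2 + -11)(3) = -19.5 cm
7–8 s: ½(-11 + 4)(1) = -3.5 cm
8–10 s: ½(4 + 8)(2) = 12 cm
Net displacement = -29 cm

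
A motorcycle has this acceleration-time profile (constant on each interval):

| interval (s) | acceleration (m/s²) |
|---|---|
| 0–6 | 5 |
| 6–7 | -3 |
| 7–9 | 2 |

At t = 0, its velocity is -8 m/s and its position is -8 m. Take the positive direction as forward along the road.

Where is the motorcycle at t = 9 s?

On each constant-a segment, Δv = aΔt and Δx = v₀Δt + ½aΔt²; chain segment to segment.
0–6 s: v starts -8 m/s; Δx = -8·6 + ½·5·6² = 42 m; v ends 22 m/s.
6–7 s: v starts 22 m/s; Δx = 22·1 + ½·-3·1² = 20.5 m; v ends 19 m/s.
7–9 s: v starts 19 m/s; Δx = 19·2 + ½·2·2² = 42 m; v ends 23 m/s.
x(9) = -8 + Σ Δx = 96.5 m.

96.5 m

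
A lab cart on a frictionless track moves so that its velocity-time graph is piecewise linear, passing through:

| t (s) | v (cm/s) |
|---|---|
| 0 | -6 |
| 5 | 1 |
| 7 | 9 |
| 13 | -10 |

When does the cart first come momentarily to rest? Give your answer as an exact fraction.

t = 30/7 s

v changes sign on 0–5 s (from -6 to 1); the graph is linear there, so v = 0 at t = 0 + (6)·(5 − 0)/(1 − -6) = 30/7 s.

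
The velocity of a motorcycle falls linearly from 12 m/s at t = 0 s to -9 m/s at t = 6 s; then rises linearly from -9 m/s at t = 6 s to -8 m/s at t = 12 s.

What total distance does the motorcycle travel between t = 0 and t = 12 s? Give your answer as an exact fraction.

582/7 m

Total distance travelled is ∫|v| dt — sum the magnitudes of each area piece.
0–6 s: v = 0 at t = 24/7 s; triangle areas 144/7 + 81/7 = 225/7 m
6–12 s: |½(-9 + -8)(6)| = 51 m
Total distance = 582/7 m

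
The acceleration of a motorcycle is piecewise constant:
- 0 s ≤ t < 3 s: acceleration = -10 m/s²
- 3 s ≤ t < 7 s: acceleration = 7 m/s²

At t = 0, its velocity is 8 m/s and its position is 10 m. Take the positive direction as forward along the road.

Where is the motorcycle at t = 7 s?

-43 m

On each constant-a segment, Δv = aΔt and Δx = v₀Δt + ½aΔt²; chain segment to segment.
0–3 s: v starts 8 m/s; Δx = 8·3 + ½·-10·3² = -21 m; v ends -22 m/s.
3–7 s: v starts -22 m/s; Δx = -22·4 + ½·7·4² = -32 m; v ends 6 m/s.
x(7) = 10 + Σ Δx = -43 m.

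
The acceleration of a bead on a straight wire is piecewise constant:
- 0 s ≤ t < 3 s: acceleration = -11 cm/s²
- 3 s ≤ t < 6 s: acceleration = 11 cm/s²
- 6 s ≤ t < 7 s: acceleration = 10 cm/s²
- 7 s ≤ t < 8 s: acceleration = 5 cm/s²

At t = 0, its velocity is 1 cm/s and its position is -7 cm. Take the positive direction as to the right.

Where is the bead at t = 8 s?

On each constant-a segment, Δv = aΔt and Δx = v₀Δt + ½aΔt²; chain segment to segment.
0–3 s: v starts 1 cm/s; Δx = 1·3 + ½·-11·3² = -46.5 cm; v ends -32 cm/s.
3–6 s: v starts -32 cm/s; Δx = -32·3 + ½·11·3² = -46.5 cm; v ends 1 cm/s.
6–7 s: v starts 1 cm/s; Δx = 1·1 + ½·10·1² = 6 cm; v ends 11 cm/s.
7–8 s: v starts 11 cm/s; Δx = 11·1 + ½·5·1² = 13.5 cm; v ends 16 cm/s.
x(8) = -7 + Σ Δx = -80.5 cm.

-80.5 cm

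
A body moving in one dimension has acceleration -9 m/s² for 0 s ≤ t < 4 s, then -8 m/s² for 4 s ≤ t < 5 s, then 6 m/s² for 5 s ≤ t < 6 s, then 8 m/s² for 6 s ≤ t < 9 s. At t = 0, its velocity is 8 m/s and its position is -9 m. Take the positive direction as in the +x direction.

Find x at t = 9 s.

-168 m

On each constant-a segment, Δv = aΔt and Δx = v₀Δt + ½aΔt²; chain segment to segment.
0–4 s: v starts 8 m/s; Δx = 8·4 + ½·-9·4² = -40 m; v ends -28 m/s.
4–5 s: v starts -28 m/s; Δx = -28·1 + ½·-8·1² = -32 m; v ends -36 m/s.
5–6 s: v starts -36 m/s; Δx = -36·1 + ½·6·1² = -33 m; v ends -30 m/s.
6–9 s: v starts -30 m/s; Δx = -30·3 + ½·8·3² = -54 m; v ends -6 m/s.
x(9) = -9 + Σ Δx = -168 m.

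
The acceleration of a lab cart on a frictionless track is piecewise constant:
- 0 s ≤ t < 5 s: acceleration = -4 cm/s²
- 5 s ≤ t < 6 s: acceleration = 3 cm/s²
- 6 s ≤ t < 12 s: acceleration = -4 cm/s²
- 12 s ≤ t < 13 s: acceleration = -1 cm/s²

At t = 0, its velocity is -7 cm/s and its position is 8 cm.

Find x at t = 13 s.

On each constant-a segment, Δv = aΔt and Δx = v₀Δt + ½aΔt²; chain segment to segment.
0–5 s: v starts -7 cm/s; Δx = -7·5 + ½·-4·5² = -85 cm; v ends -27 cm/s.
5–6 s: v starts -27 cm/s; Δx = -27·1 + ½·3·1² = -25.5 cm; v ends -24 cm/s.
6–12 s: v starts -24 cm/s; Δx = -24·6 + ½·-4·6² = -216 cm; v ends -48 cm/s.
12–13 s: v starts -48 cm/s; Δx = -48·1 + ½·-1·1² = -48.5 cm; v ends -49 cm/s.
x(13) = 8 + Σ Δx = -367 cm.

-367 cm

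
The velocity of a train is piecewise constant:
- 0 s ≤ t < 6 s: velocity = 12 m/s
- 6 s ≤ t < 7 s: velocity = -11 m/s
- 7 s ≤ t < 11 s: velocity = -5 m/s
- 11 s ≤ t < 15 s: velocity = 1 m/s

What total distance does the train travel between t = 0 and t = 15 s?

Total distance travelled is ∫|v| dt — sum the magnitudes of each area piece.
0–6 s: |12| × 6 = 72 m
6–7 s: |-11| × 1 = 11 m
7–11 s: |-5| × 4 = 20 m
11–15 s: |1| × 4 = 4 m
Total distance = 107 m

107 m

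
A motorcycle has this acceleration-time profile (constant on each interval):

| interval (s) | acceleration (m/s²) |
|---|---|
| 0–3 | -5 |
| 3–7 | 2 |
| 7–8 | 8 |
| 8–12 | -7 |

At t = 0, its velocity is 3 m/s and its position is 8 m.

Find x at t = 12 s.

-77.5 m

On each constant-a segment, Δv = aΔt and Δx = v₀Δt + ½aΔt²; chain segment to segment.
0–3 s: v starts 3 m/s; Δx = 3·3 + ½·-5·3² = -13.5 m; v ends -12 m/s.
3–7 s: v starts -12 m/s; Δx = -12·4 + ½·2·4² = -32 m; v ends -4 m/s.
7–8 s: v starts -4 m/s; Δx = -4·1 + ½·8·1² = 0 m; v ends 4 m/s.
8–12 s: v starts 4 m/s; Δx = 4·4 + ½·-7·4² = -40 m; v ends -24 m/s.
x(12) = 8 + Σ Δx = -77.5 m.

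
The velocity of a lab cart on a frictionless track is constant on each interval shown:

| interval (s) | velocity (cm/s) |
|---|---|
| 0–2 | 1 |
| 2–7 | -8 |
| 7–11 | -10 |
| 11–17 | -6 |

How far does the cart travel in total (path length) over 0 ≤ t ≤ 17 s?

118 cm

Distance (not displacement) is the total path length: add the absolute areas under v-t.
0–2 s: |1| × 2 = 2 cm
2–7 s: |-8| × 5 = 40 cm
7–11 s: |-10| × 4 = 40 cm
11–17 s: |-6| × 6 = 36 cm
Total distance = 118 cm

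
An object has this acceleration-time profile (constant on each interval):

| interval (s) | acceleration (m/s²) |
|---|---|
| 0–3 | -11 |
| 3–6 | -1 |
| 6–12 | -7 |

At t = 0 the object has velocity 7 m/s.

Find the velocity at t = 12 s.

-71 m/s

Δv equals the area under the a-t graph; then v = v₀ + Δv.
0–3 s: -11 × 3 = -33 m/s
3–6 s: -1 × 3 = -3 m/s
6–12 s: -7 × 6 = -42 m/s
Δv = -78 m/s, so v(12) = 7 + (-78) = -71 m/s.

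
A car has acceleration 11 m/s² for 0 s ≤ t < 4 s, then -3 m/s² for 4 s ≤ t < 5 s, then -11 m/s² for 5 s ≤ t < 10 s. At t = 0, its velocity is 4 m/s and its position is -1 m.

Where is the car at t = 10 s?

On each constant-a segment, Δv = aΔt and Δx = v₀Δt + ½aΔt²; chain segment to segment.
0–4 s: v starts 4 m/s; Δx = 4·4 + ½·11·4² = 104 m; v ends 48 m/s.
4–5 s: v starts 48 m/s; Δx = 48·1 + ½·-3·1² = 46.5 m; v ends 45 m/s.
5–10 s: v starts 45 m/s; Δx = 45·5 + ½·-11·5² = 87.5 m; v ends -10 m/s.
x(10) = -1 + Σ Δx = 237 m.

237 m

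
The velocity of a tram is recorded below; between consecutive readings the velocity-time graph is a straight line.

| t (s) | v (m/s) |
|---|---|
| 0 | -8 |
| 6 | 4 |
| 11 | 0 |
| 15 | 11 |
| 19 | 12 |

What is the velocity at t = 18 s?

On 15–19 s the graph is linear from 11 to 12 m/s: v(18) = 11 + (12 − 11)·(18 − 15)/(19 − 15) = 11.75 m/s.

11.75 m/s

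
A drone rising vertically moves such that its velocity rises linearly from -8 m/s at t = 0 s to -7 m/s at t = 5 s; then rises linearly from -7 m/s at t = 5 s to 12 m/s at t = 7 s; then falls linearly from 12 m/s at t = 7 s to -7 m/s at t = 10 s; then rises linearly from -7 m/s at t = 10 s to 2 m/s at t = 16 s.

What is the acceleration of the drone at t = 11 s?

Acceleration is the slope of the v-t graph on 10–16 s: (2 − -7)/(16 − 10) = 1.5 m/s².

1.5 m/s²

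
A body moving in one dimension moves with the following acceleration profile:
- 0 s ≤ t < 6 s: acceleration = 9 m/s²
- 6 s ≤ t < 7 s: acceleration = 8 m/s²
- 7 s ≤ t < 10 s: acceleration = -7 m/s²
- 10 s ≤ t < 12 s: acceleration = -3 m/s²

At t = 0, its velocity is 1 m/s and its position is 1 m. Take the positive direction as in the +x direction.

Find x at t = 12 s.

On each constant-a segment, Δv = aΔt and Δx = v₀Δt + ½aΔt²; chain segment to segment.
0–6 s: v starts 1 m/s; Δx = 1·6 + ½·9·6² = 168 m; v ends 55 m/s.
6–7 s: v starts 55 m/s; Δx = 55·1 + ½·8·1² = 59 m; v ends 63 m/s.
7–10 s: v starts 63 m/s; Δx = 63·3 + ½·-7·3² = 157.5 m; v ends 42 m/s.
10–12 s: v starts 42 m/s; Δx = 42·2 + ½·-3·2² = 78 m; v ends 36 m/s.
x(12) = 1 + Σ Δx = 463.5 m.

463.5 m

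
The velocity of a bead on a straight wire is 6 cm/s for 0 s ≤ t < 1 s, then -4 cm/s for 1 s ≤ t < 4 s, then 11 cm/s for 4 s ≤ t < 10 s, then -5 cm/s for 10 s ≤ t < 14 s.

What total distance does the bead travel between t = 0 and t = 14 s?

104 cm

Distance (not displacement) is the total path length: add the absolute areas under v-t.
0–1 s: |6| × 1 = 6 cm
1–4 s: |-4| × 3 = 12 cm
4–10 s: |11| × 6 = 66 cm
10–14 s: |-5| × 4 = 20 cm
Total distance = 104 cm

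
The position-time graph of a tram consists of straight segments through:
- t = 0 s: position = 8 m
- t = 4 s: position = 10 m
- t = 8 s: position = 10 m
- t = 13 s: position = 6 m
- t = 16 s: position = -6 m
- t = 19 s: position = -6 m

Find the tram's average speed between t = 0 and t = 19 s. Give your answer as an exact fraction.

Average speed = (total path length)/(elapsed time); on a piecewise-linear x-t graph the path length is Σ|Δx|.
0–4 s: |Δx| = |10 − 8| = 2 m
4–8 s: |Δx| = |10 − 10| = 0 m
8–13 s: |Δx| = |6 − 10| = 4 m
13–16 s: |Δx| = |-6 − 6| = 12 m
16–19 s: |Δx| = |-6 − -6| = 0 m
Total path = 18 m; average speed = 18/19 = 18/19 m/s.

18/19 m/s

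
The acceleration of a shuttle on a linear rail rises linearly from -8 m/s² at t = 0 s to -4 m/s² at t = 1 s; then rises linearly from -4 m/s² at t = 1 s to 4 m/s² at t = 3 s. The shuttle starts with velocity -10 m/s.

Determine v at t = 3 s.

Δv equals the area under the a-t graph; then v = v₀ + Δv.
0–1 s: ½(-8 + -4)(1) = -6 m/s
1–3 s: ½(-4 + 4)(2) = 0 m/s
Δv = -6 m/s, so v(3) = -10 + (-6) = -16 m/s.

-16 m/s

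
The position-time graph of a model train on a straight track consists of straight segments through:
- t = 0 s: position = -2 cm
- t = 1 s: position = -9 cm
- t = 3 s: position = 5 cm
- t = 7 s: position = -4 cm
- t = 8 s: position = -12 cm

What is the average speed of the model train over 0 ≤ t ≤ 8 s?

4.75 cm/s

Average speed = (total path length)/(elapsed time); on a piecewise-linear x-t graph the path length is Σ|Δx|.
0–1 s: |Δx| = |-9 − -2| = 7 cm
1–3 s: |Δx| = |5 − -9| = 14 cm
3–7 s: |Δx| = |-4 − 5| = 9 cm
7–8 s: |Δx| = |-12 − -4| = 8 cm
Total path = 38 cm; average speed = 38/8 = 4.75 cm/s.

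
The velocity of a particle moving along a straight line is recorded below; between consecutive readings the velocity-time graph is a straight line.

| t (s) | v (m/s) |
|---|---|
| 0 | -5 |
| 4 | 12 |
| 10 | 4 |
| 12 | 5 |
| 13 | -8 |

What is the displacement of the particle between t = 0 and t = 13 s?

69.5 m

Displacement is the signed area under the v-t curve.
0–4 s: ½(-5 + 12)(4) = 14 m
4–10 s: ½(12 + 4)(6) = 48 m
10–12 s: ½(4 + 5)(2) = 9 m
12–13 s: ½(5 + -8)(1) = -1.5 m
Net displacement = 69.5 m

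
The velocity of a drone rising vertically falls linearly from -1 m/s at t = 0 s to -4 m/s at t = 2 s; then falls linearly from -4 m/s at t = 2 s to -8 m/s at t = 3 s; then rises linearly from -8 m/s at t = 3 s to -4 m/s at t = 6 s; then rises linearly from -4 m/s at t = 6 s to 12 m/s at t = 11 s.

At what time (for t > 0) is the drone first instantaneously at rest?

t = 7.25 s

v changes sign on 6–11 s (from -4 to 12); the graph is linear there, so v = 0 at t = 6 + (4)·(11 − 6)/(12 − -4) = 7.25 s.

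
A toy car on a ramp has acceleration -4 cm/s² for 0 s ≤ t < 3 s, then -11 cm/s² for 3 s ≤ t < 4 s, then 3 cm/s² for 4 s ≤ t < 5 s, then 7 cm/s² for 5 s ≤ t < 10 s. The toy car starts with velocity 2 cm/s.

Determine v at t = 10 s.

Δv equals the area under the a-t graph; then v = v₀ + Δv.
0–3 s: -4 × 3 = -12 cm/s
3–4 s: -11 × 1 = -11 cm/s
4–5 s: 3 × 1 = 3 cm/s
5–10 s: 7 × 5 = 35 cm/s
Δv = 15 cm/s, so v(10) = 2 + (15) = 17 cm/s.

17 cm/s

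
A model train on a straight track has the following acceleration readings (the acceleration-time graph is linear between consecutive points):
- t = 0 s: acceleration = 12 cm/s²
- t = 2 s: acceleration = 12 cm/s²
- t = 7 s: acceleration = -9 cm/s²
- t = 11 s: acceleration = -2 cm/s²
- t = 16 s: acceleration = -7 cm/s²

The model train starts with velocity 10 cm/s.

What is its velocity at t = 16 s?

-3 cm/s

Δv equals the area under the a-t graph; then v = v₀ + Δv.
0–2 s: 12 × 2 = 24 cm/s
2–7 s: ½(12 + -9)(5) = 7.5 cm/s
7–11 s: ½(-9 + -2)(4) = -22 cm/s
11–16 s: ½(-2 + -7)(5) = -22.5 cm/s
Δv = -13 cm/s, so v(16) = 10 + (-13) = -3 cm/s.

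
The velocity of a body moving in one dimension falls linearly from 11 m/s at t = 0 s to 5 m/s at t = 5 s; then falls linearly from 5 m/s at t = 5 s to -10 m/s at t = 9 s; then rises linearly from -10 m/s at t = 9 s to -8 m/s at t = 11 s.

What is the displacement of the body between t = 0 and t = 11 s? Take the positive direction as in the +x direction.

Displacement is the signed area under the v-t curve.
0–5 s: ½(11 + 5)(5) = 40 m
5–9 s: ½(5 + -10)(4) = -10 m
9–11 s: ½(-10 + -8)(2) = -18 m
Net displacement = 12 m

12 m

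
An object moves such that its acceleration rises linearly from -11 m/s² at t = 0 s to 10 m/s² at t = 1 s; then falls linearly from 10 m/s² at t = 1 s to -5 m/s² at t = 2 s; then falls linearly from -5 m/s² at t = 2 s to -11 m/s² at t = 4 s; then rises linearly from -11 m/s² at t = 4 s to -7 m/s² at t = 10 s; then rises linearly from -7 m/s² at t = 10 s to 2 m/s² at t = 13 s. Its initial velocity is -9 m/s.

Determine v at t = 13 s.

Δv equals the area under the a-t graph; then v = v₀ + Δv.
0–1 s: ½(-11 + 10)(1) = -0.5 m/s
1–2 s: ½(10 + -5)(1) = 2.5 m/s
2–4 s: ½(-5 + -11)(2) = -16 m/s
4–10 s: ½(-11 + -7)(6) = -54 m/s
10–13 s: ½(-7 + 2)(3) = -7.5 m/s
Δv = -75.5 m/s, so v(13) = -9 + (-75.5) = -84.5 m/s.

-84.5 m/s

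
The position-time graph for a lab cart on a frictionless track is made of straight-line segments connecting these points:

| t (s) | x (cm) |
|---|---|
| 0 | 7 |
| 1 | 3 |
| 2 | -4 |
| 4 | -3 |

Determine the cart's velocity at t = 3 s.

0.5 cm/s

Velocity is the slope of the x-t graph on 2–4 s: (-3 − -4)/(4 − 2) = 0.5 cm/s.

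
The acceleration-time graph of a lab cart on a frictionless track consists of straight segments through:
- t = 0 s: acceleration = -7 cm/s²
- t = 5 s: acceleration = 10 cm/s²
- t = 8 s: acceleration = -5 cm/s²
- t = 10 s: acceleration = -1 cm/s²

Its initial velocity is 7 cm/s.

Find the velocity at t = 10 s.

Δv equals the area under the a-t graph; then v = v₀ + Δv.
0–5 s: ½(-7 + 10)(5) = 7.5 cm/s
5–8 s: ½(10 + -5)(3) = 7.5 cm/s
8–10 s: ½(-5 + -1)(2) = -6 cm/s
Δv = 9 cm/s, so v(10) = 7 + (9) = 16 cm/s.

16 cm/s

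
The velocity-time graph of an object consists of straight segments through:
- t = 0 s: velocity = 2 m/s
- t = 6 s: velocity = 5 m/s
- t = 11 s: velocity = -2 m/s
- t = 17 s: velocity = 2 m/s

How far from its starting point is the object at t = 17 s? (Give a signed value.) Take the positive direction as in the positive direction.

28.5 m

Displacement is the signed area under the v-t curve.
0–6 s: ½(2 + 5)(6) = 21 m
6–11 s: ½(5 + -2)(5) = 7.5 m
11–17 s: ½(-2 + 2)(6) = 0 m
Net displacement = 28.5 m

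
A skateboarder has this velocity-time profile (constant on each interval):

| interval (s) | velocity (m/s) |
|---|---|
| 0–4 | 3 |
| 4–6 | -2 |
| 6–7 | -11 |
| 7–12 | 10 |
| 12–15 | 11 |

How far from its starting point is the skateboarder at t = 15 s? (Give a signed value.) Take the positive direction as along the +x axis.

80 m

Displacement is the signed area under the v-t curve.
0–4 s: 3 × 4 = 12 m
4–6 s: -2 × 2 = -4 m
6–7 s: -11 × 1 = -11 m
7–12 s: 10 × 5 = 50 m
12–15 s: 11 × 3 = 33 m
Net displacement = 80 m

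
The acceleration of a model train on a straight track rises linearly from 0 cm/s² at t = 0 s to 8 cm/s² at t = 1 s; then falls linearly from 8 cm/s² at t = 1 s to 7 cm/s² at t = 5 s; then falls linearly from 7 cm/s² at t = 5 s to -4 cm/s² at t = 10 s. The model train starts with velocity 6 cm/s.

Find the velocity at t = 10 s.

Δv equals the area under the a-t graph; then v = v₀ + Δv.
0–1 s: ½(0 + 8)(1) = 4 cm/s
1–5 s: ½(8 + 7)(4) = 30 cm/s
5–10 s: ½(7 + -4)(5) = 7.5 cm/s
Δv = 41.5 cm/s, so v(10) = 6 + (41.5) = 47.5 cm/s.

47.5 cm/s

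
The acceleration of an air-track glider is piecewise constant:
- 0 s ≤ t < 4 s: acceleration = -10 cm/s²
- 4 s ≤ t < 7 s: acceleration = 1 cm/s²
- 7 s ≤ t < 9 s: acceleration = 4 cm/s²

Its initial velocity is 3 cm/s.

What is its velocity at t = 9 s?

Δv equals the area under the a-t graph; then v = v₀ + Δv.
0–4 s: -10 × 4 = -40 cm/s
4–7 s: 1 × 3 = 3 cm/s
7–9 s: 4 × 2 = 8 cm/s
Δv = -29 cm/s, so v(9) = 3 + (-29) = -26 cm/s.

-26 cm/s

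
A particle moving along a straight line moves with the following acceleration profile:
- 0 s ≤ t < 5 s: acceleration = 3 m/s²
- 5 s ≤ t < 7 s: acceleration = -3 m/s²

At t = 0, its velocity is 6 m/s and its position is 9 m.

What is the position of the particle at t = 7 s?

112.5 m

On each constant-a segment, Δv = aΔt and Δx = v₀Δt + ½aΔt²; chain segment to segment.
0–5 s: v starts 6 m/s; Δx = 6·5 + ½·3·5² = 67.5 m; v ends 21 m/s.
5–7 s: v starts 21 m/s; Δx = 21·2 + ½·-3·2² = 36 m; v ends 15 m/s.
x(7) = 9 + Σ Δx = 112.5 m.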